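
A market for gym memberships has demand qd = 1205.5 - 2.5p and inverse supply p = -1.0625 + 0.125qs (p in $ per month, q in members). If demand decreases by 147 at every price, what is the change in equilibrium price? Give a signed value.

In direct form, qs = 8.5 + 8p.
The market clears where 1205.5 - 2.5p = 8.5 + 8p. Rearranging, 10.5p = 1197, hence p* = 114.
From the demand curve, q* = 1205.5 - 2.5(114) = 920.5.
After the shift, demand is qd = 1058.5 - 2.5p.
Re-solving, 10.5p = 1050 gives p = 100 and q = 808.5.
Δp = 100 - 114 = -14.

Δp = -14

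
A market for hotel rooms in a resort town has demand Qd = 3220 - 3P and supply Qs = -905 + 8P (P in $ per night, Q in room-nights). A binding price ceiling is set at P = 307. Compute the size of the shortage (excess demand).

Shortage = 748

With P fixed at 307, quantity demanded is 2299 and quantity supplied is 1551.
Shortage = Qd - Qs = 2299 - 1551 = 748.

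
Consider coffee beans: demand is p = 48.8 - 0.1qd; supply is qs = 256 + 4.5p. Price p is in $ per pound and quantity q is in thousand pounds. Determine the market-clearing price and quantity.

Inverting to quantity form: qd = 488 - 10p.
At equilibrium qd = qs, so 488 - 10p = 256 + 4.5p; collecting terms, 232 = 14.5p and p* = 16.
Then q* = 488 - 10(16) = 328.

p* = 16, q* = 328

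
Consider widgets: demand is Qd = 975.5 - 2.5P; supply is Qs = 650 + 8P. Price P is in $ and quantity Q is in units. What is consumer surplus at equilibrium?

Equating demand and supply, 975.5 - 2.5P = 650 + 8P gives 10.5P = 325.5, so P* = 31.
Substitute back: Q* = 975.5 - 2.5(31) = 898.
Demand choke price (Qd = 0): P = 975.5/2.5 = 390.2. Consumer surplus = ½ × (390.2 - 31) × 898 = 161280.8.

Consumer surplus = 161280.8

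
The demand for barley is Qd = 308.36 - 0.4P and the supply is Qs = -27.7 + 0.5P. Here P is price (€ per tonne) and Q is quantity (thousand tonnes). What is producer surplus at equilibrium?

Producer surplus = 25281

The market clears where 308.36 - 0.4P = -27.7 + 0.5P. Rearranging, 0.9P = 336.06, hence P* = 373.4.
Then Q* = 308.36 - 0.4(373.4) = 159.
Supply choke price (Qs = 0): P = 55.4. Producer surplus = ½ × (373.4 - 55.4) × 159 = 25281.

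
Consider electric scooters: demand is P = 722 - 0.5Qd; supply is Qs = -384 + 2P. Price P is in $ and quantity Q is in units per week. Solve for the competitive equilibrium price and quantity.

P* = 457, Q* = 530

In direct form, Qd = 1444 - 2P.
The market clears where 1444 - 2P = -384 + 2P. Rearranging, 4P = 1828, hence P* = 457.
From the demand curve, Q* = 1444 - 2(457) = 530.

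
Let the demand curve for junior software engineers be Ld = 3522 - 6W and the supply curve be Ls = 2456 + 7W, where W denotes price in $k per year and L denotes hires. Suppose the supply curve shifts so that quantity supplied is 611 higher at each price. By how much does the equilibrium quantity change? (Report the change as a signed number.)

At equilibrium Ld = Ls, so 3522 - 6W = 2456 + 7W; collecting terms, 1066 = 13W and W* = 82.
From the demand curve, L* = 3522 - 6(82) = 3030.
After the shift, supply is Ls = 3067 + 7W.
The new intersection has 455 = 13W, i.e. W = 35, L = 3312.
ΔL = 3312 - 3030 = 282.

ΔL = 282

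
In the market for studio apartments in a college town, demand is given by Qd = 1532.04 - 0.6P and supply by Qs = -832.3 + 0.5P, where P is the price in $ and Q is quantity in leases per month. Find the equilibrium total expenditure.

The market clears where 1532.04 - 0.6P = -832.3 + 0.5P. Rearranging, 1.1P = 2364.34, hence P* = 2149.4.
From the demand curve, Q* = 1532.04 - 0.6(2149.4) = 242.4.
Total expenditure = P* × Q* = 2149.4 × 242.4 = 521014.56.

Total expenditure = 521014.56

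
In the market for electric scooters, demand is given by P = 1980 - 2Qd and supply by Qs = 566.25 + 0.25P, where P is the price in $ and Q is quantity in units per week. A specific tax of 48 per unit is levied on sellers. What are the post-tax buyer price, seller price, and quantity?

P_b = 581, P_s = 533, Q = 699.5

In direct form, Qd = 990 - 0.5P.
With a tax of 48 on sellers, they supply based on the net price P_s = P_b - 48, so Qs = 554.25 + 0.25P_b.
Equate demand and the shifted supply: 990 - 0.5P_b = 554.25 + 0.25P_b, giving 0.75P_b = 435.75, so P_b = 581.
Then P_s = 581 - 48 = 533 and Q = 990 - 0.5(581) = 699.5.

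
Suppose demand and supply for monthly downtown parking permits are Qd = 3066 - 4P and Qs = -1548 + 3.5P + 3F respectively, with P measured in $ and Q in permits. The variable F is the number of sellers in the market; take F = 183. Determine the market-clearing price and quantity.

With F = 183, supply is Qs = -999 + 3.5P.
Set Qd = Qs: 3066 - 4P = -999 + 3.5P, so 4065 = 7.5P and P* = 542.
Substitute back: Q* = 3066 - 4(542) = 898.

P* = 542, Q* = 898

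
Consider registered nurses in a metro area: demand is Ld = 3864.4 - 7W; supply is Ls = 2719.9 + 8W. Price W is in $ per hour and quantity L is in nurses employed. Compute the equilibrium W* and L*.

W* = 76.3, L* = 3330.3

Equating demand and supply, 3864.4 - 7W = 2719.9 + 8W gives 15W = 1144.5, so W* = 76.3.
Then L* = 3864.4 - 7(76.3) = 3330.3.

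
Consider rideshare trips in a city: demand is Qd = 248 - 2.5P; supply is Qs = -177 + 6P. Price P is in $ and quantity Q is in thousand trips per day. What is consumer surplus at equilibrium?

Consumer surplus = 3025.8

Set Qd = Qs: 248 - 2.5P = -177 + 6P, so 425 = 8.5P and P* = 50.
Plugging P* into demand: Q* = 248 - 2.5(50) = 123.
Demand choke price (Qd = 0): P = 248/2.5 = 99.2. Consumer surplus = ½ × (99.2 - 50) × 123 = 3025.8.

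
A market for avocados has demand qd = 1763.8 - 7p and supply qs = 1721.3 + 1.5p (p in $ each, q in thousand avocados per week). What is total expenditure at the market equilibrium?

Equating demand and supply, 1763.8 - 7p = 1721.3 + 1.5p gives 8.5p = 42.5, so p* = 5.
Plugging p* into demand: q* = 1763.8 - 7(5) = 1728.8.
Total expenditure = p* × q* = 5 × 1728.8 = 8644.

Total expenditure = 8644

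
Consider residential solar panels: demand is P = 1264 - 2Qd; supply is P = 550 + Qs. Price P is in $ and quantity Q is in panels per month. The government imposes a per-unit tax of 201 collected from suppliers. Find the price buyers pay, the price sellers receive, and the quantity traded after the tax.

Solving each curve for Q: Qd = 632 - 0.5P and Qs = -550 + P.
Suppliers keep P_s = P_b - 201 per unit, so supply in terms of the buyer price is Qs = -751 + P_b.
Market clearing requires 632 - 0.5P_b = -751 + P_b; hence 1383 = 1.5P_b and P_b = 922.
Then P_s = 922 - 201 = 721 and Q = 632 - 0.5(922) = 171.

P_b = 922, P_s = 721, Q = 171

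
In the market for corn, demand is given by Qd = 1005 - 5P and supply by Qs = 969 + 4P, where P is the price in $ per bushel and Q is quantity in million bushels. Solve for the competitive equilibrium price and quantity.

Equating demand and supply, 1005 - 5P = 969 + 4P gives 9P = 36, so P* = 4.
Then Q* = 1005 - 5(4) = 985.

P* = 4, Q* = 985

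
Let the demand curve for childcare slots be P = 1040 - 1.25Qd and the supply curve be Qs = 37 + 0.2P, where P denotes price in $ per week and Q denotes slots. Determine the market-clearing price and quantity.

P* = 795, Q* = 196

In direct form, Qd = 832 - 0.8P.
The market clears where 832 - 0.8P = 37 + 0.2P. Rearranging, P = 795, hence P* = 795.
Then Q* = 832 - 0.8(795) = 196.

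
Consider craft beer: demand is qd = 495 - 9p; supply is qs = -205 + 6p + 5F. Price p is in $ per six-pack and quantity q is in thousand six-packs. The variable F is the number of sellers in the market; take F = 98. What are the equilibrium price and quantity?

p* = 14, q* = 369

With F = 98, supply is qs = 285 + 6p.
At equilibrium qd = qs, so 495 - 9p = 285 + 6p; collecting terms, 210 = 15p and p* = 14.
From the demand curve, q* = 495 - 9(14) = 369.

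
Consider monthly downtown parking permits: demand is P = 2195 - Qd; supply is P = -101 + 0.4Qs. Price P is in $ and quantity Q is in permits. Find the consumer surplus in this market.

In direct form, Qd = 2195 - P and Qs = 252.5 + 2.5P.
Equating demand and supply, 2195 - P = 252.5 + 2.5P gives 3.5P = 1942.5, so P* = 555.
Plugging P* into demand: Q* = 2195 - 555 = 1640.
Demand choke price (Qd = 0): P = 2195. Consumer surplus = ½ × (2195 - 555) × 1640 = 1344800.

Consumer surplus = 1344800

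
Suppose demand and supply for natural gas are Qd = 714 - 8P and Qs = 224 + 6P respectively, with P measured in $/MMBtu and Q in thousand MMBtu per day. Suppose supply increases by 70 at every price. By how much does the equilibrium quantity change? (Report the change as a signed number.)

At equilibrium Qd = Qs, so 714 - 8P = 224 + 6P; collecting terms, 490 = 14P and P* = 35.
Plugging P* into demand: Q* = 714 - 8(35) = 434.
After the shift, supply is Qs = 294 + 6P.
Re-solving, 14P = 420 gives P = 30 and Q = 474.
ΔQ = 474 - 434 = 40.

ΔQ = 40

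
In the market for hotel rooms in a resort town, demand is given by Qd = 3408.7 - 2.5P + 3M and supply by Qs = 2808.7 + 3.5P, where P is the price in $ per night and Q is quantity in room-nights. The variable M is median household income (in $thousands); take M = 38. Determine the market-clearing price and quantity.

With M = 38, demand is Qd = 3522.7 - 2.5P.
The market clears where 3522.7 - 2.5P = 2808.7 + 3.5P. Rearranging, 6P = 714, hence P* = 119.
Then Q* = 3522.7 - 2.5(119) = 3225.2.

P* = 119, Q* = 3225.2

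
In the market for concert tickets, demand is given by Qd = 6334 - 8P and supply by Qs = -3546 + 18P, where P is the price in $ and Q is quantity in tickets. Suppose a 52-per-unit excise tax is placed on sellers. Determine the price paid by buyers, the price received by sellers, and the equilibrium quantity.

P_b = 416, P_s = 364, Q = 3006

With a tax of 52 on sellers, they supply based on the net price P_s = P_b - 52, so Qs = -4482 + 18P_b.
Set Qd = Qs: 6334 - 8P_b = -4482 + 18P_b, so 10816 = 26P_b and P_b = 416.
So P_s = 364 and the quantity traded is Q = 6334 - 8(416) = 3006.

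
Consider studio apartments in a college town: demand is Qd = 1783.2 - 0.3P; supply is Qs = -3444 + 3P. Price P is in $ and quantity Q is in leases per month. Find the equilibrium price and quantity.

P* = 1584, Q* = 1308

The market clears where 1783.2 - 0.3P = -3444 + 3P. Rearranging, 3.3P = 5227.2, hence P* = 1584.
From the demand curve, Q* = 1783.2 - 0.3(1584) = 1308.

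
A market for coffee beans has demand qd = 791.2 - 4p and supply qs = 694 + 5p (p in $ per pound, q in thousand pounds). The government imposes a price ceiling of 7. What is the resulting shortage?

At p = 7: qd = 763.2 and qs = 729.
Shortage = qd - qs = 763.2 - 729 = 34.2.

Shortage = 34.2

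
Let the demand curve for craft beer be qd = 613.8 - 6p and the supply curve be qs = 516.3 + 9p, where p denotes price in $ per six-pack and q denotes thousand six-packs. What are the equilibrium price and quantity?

At equilibrium qd = qs, so 613.8 - 6p = 516.3 + 9p; collecting terms, 97.5 = 15p and p* = 6.5.
Then q* = 613.8 - 6(6.5) = 574.8.

p* = 6.5, q* = 574.8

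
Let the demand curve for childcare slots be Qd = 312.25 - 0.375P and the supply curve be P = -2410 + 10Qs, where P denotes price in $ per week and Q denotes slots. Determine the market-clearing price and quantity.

In direct form, Qs = 241 + 0.1P.
At equilibrium Qd = Qs, so 312.25 - 0.375P = 241 + 0.1P; collecting terms, 71.25 = 0.475P and P* = 150.
From the demand curve, Q* = 312.25 - 0.375(150) = 256.

P* = 150, Q* = 256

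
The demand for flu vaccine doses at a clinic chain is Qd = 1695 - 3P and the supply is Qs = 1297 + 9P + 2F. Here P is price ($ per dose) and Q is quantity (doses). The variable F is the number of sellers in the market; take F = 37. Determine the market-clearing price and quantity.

P* = 27, Q* = 1614

With F = 37, supply is Qs = 1371 + 9P.
Set Qd = Qs: 1695 - 3P = 1371 + 9P, so 324 = 12P and P* = 27.
From the demand curve, Q* = 1695 - 3(27) = 1614.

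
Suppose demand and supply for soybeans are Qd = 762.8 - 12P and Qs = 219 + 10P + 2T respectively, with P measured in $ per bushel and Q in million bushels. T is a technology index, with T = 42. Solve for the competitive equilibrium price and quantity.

P* = 20.9, Q* = 512

With T = 42, supply is Qs = 303 + 10P.
The market clears where 762.8 - 12P = 303 + 10P. Rearranging, 22P = 459.8, hence P* = 20.9.
Plugging P* into demand: Q* = 762.8 - 12(20.9) = 512.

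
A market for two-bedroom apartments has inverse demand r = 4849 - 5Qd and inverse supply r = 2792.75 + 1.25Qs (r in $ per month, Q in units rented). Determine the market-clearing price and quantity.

Inverting to quantity form: Qd = 969.8 - 0.2r and Qs = -2234.2 + 0.8r.
At equilibrium Qd = Qs, so 969.8 - 0.2r = -2234.2 + 0.8r; collecting terms, 3204 = r and r* = 3204.
From the demand curve, Q* = 969.8 - 0.2(3204) = 329.

r* = 3204, Q* = 329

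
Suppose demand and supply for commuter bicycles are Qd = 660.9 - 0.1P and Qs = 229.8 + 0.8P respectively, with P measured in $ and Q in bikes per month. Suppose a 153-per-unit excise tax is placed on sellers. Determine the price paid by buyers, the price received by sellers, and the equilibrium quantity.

P_b = 615, P_s = 462, Q = 599.4

With a tax of 153 on sellers, they supply based on the net price P_s = P_b - 153, so Qs = 107.4 + 0.8P_b.
Market clearing requires 660.9 - 0.1P_b = 107.4 + 0.8P_b; hence 553.5 = 0.9P_b and P_b = 615.
So P_s = 462 and the quantity traded is Q = 660.9 - 0.1(615) = 599.4.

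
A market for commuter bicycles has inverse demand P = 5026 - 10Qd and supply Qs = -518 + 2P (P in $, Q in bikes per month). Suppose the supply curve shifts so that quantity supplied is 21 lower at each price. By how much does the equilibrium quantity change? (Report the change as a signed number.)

ΔQ = -1

Solving each curve for Q: Qd = 502.6 - 0.1P.
At equilibrium Qd = Qs, so 502.6 - 0.1P = -518 + 2P; collecting terms, 1020.6 = 2.1P and P* = 486.
Plugging P* into demand: Q* = 502.6 - 0.1(486) = 454.
After the shift, supply is Qs = -539 + 2P.
The new intersection has 1041.6 = 2.1P, i.e. P = 496, Q = 453.
ΔQ = 453 - 454 = -1.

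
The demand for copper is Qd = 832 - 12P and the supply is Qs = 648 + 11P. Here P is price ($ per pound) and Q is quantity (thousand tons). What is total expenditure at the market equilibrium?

Equating demand and supply, 832 - 12P = 648 + 11P gives 23P = 184, so P* = 8.
Then Q* = 832 - 12(8) = 736.
Total expenditure = P* × Q* = 8 × 736 = 5888.

Total expenditure = 5888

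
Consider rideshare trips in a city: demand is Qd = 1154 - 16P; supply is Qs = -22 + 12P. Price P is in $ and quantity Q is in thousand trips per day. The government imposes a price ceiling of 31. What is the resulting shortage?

With P fixed at 31, quantity demanded is 658 and quantity supplied is 350.
Shortage = Qd - Qs = 658 - 350 = 308.

Shortage = 308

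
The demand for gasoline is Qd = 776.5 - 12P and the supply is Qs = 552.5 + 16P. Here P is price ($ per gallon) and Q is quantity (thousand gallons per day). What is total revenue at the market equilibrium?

Equating demand and supply, 776.5 - 12P = 552.5 + 16P gives 28P = 224, so P* = 8.
Substitute back: Q* = 776.5 - 12(8) = 680.5.
Total revenue = P* × Q* = 8 × 680.5 = 5444.

Total revenue = 5444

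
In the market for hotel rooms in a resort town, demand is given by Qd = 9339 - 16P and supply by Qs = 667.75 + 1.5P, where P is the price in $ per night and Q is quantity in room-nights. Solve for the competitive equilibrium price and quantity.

Equating demand and supply, 9339 - 16P = 667.75 + 1.5P gives 17.5P = 8671.25, so P* = 495.5.
Plugging P* into demand: Q* = 9339 - 16(495.5) = 1411.

P* = 495.5, Q* = 1411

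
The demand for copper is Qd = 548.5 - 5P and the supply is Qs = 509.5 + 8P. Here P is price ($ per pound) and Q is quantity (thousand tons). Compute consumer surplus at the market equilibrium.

Set Qd = Qs: 548.5 - 5P = 509.5 + 8P, so 39 = 13P and P* = 3.
Then Q* = 548.5 - 5(3) = 533.5.
Demand choke price (Qd = 0): P = 548.5/5 = 109.7. Consumer surplus = ½ × (109.7 - 3) × 533.5 = 28462.225.

Consumer surplus = 28462.225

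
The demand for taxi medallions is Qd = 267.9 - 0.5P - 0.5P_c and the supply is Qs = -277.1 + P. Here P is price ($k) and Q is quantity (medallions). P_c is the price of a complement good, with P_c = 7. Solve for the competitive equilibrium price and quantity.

P* = 361, Q* = 83.9

With P_c = 7, demand is Qd = 264.4 - 0.5P.
At equilibrium Qd = Qs, so 264.4 - 0.5P = -277.1 + P; collecting terms, 541.5 = 1.5P and P* = 361.
Substitute back: Q* = 264.4 - 0.5(361) = 83.9.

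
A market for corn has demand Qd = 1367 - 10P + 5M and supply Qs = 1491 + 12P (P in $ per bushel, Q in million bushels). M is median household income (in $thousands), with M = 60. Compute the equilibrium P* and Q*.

P* = 8, Q* = 1587

With M = 60, demand is Qd = 1667 - 10P.
The market clears where 1667 - 10P = 1491 + 12P. Rearranging, 22P = 176, hence P* = 8.
Plugging P* into demand: Q* = 1667 - 10(8) = 1587.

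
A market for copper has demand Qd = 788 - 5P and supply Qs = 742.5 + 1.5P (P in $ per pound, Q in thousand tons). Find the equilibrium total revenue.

At equilibrium Qd = Qs, so 788 - 5P = 742.5 + 1.5P; collecting terms, 45.5 = 6.5P and P* = 7.
Substitute back: Q* = 788 - 5(7) = 753.
Total revenue = P* × Q* = 7 × 753 = 5271.

Total revenue = 5271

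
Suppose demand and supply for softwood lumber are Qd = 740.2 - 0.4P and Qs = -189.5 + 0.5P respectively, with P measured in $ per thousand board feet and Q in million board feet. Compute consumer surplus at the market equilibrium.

Consumer surplus = 133661.25

Set Qd = Qs: 740.2 - 0.4P = -189.5 + 0.5P, so 929.7 = 0.9P and P* = 1033.
Substitute back: Q* = 740.2 - 0.4(1033) = 327.
Demand choke price (Qd = 0): P = 740.2/0.4 = 1850.5. Consumer surplus = ½ × (1850.5 - 1033) × 327 = 133661.25.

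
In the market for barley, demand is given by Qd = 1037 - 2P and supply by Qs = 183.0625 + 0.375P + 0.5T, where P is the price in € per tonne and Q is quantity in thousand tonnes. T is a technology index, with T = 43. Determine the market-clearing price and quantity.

With T = 43, supply is Qs = 204.5625 + 0.375P.
The market clears where 1037 - 2P = 204.5625 + 0.375P. Rearranging, 2.375P = 832.4375, hence P* = 350.5.
From the demand curve, Q* = 1037 - 2(350.5) = 336.

P* = 350.5, Q* = 336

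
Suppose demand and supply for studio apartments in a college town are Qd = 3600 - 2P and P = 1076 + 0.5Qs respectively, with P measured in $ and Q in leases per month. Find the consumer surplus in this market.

Solving each curve for Q: Qs = -2152 + 2P.
At equilibrium Qd = Qs, so 3600 - 2P = -2152 + 2P; collecting terms, 5752 = 4P and P* = 1438.
From the demand curve, Q* = 3600 - 2(1438) = 724.
Demand choke price (Qd = 0): P = 3600/2 = 1800. Consumer surplus = ½ × (1800 - 1438) × 724 = 131044.

Consumer surplus = 131044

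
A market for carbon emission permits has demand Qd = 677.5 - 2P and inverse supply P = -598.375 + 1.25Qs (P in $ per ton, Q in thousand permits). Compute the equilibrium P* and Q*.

P* = 71, Q* = 535.5

Solving each curve for Q: Qs = 478.7 + 0.8P.
The market clears where 677.5 - 2P = 478.7 + 0.8P. Rearranging, 2.8P = 198.8, hence P* = 71.
Plugging P* into demand: Q* = 677.5 - 2(71) = 535.5.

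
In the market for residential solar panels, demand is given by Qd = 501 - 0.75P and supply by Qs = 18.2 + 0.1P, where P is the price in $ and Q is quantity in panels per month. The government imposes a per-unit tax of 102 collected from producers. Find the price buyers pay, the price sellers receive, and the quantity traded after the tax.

The tax drives a wedge P_b - P_s = 102. Substituting P_s = P_b - 102 into supply: Qs = 8 + 0.1P_b.
Equate demand and the shifted supply: 501 - 0.75P_b = 8 + 0.1P_b, giving 0.85P_b = 493, so P_b = 580.
So P_s = 478 and the quantity traded is Q = 501 - 0.75(580) = 66.

P_b = 580, P_s = 478, Q = 66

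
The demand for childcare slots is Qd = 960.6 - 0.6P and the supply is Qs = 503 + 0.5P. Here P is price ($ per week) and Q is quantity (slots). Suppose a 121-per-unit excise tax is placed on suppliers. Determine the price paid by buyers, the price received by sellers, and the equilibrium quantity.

P_b = 471, P_s = 350, Q = 678

Suppliers keep P_s = P_b - 121 per unit, so supply in terms of the buyer price is Qs = 442.5 + 0.5P_b.
Market clearing requires 960.6 - 0.6P_b = 442.5 + 0.5P_b; hence 518.1 = 1.1P_b and P_b = 471.
Then P_s = 471 - 121 = 350 and Q = 960.6 - 0.6(471) = 678.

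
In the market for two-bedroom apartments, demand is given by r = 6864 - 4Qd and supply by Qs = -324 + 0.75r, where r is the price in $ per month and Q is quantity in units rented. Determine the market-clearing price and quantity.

In direct form, Qd = 1716 - 0.25r.
The market clears where 1716 - 0.25r = -324 + 0.75r. Rearranging, r = 2040, hence r* = 2040.
Substitute back: Q* = 1716 - 0.25(2040) = 1206.

r* = 2040, Q* = 1206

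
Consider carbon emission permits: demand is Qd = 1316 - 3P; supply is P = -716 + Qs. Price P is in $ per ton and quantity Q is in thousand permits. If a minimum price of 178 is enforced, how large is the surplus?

Surplus = 112

Solving each curve for Q: Qs = 716 + P.
At P = 178: Qd = 782 and Qs = 894.
Surplus = Qs - Qd = 894 - 782 = 112.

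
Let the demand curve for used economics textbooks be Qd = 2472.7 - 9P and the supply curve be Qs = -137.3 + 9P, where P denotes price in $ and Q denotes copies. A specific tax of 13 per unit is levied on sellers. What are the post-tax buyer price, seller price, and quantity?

P_b = 151.5, P_s = 138.5, Q = 1109.2

The tax drives a wedge P_b - P_s = 13. Substituting P_s = P_b - 13 into supply: Qs = -254.3 + 9P_b.
Equate demand and the shifted supply: 2472.7 - 9P_b = -254.3 + 9P_b, giving 18P_b = 2727, so P_b = 151.5.
So P_s = 138.5 and the quantity traded is Q = 2472.7 - 9(151.5) = 1109.2.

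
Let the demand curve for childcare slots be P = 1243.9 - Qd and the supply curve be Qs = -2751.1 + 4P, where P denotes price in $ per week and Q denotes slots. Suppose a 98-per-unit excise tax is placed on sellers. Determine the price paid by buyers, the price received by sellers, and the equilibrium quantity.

P_b = 877.4, P_s = 779.4, Q = 366.5

Rewriting in direct form: Qd = 1243.9 - P.
The tax drives a wedge P_b - P_s = 98. Substituting P_s = P_b - 98 into supply: Qs = -3143.1 + 4P_b.
Market clearing requires 1243.9 - P_b = -3143.1 + 4P_b; hence 4387 = 5P_b and P_b = 877.4.
Then P_s = 877.4 - 98 = 779.4 and Q = 1243.9 - 877.4 = 366.5.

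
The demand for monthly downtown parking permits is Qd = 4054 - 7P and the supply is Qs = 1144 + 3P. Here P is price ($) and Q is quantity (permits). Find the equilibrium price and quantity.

The market clears where 4054 - 7P = 1144 + 3P. Rearranging, 10P = 2910, hence P* = 291.
From the demand curve, Q* = 4054 - 7(291) = 2017.

P* = 291, Q* = 2017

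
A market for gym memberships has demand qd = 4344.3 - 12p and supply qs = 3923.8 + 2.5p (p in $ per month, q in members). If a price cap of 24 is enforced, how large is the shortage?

With p fixed at 24, quantity demanded is 4056.3 and quantity supplied is 3983.8.
Shortage = qd - qs = 4056.3 - 3983.8 = 72.5.

Shortage = 72.5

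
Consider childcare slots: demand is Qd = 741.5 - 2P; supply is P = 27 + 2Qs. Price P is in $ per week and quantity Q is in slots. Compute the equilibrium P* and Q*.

Inverting to quantity form: Qs = -13.5 + 0.5P.
Equating demand and supply, 741.5 - 2P = -13.5 + 0.5P gives 2.5P = 755, so P* = 302.
Substitute back: Q* = 741.5 - 2(302) = 137.5.

P* = 302, Q* = 137.5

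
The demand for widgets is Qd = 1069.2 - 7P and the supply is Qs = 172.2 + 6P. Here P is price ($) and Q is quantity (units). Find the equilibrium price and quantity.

Equating demand and supply, 1069.2 - 7P = 172.2 + 6P gives 13P = 897, so P* = 69.
Plugging P* into demand: Q* = 1069.2 - 7(69) = 586.2.

P* = 69, Q* = 586.2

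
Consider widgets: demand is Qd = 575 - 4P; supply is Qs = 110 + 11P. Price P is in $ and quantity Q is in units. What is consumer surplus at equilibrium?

Equating demand and supply, 575 - 4P = 110 + 11P gives 15P = 465, so P* = 31.
Plugging P* into demand: Q* = 575 - 4(31) = 451.
Demand choke price (Qd = 0): P = 575/4 = 143.75. Consumer surplus = ½ × (143.75 - 31) × 451 = 25425.125.

Consumer surplus = 25425.125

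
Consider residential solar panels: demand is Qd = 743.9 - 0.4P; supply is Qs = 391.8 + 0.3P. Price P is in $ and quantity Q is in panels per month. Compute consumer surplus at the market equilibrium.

At equilibrium Qd = Qs, so 743.9 - 0.4P = 391.8 + 0.3P; collecting terms, 352.1 = 0.7P and P* = 503.
Then Q* = 743.9 - 0.4(503) = 542.7.
Demand choke price (Qd = 0): P = 743.9/0.4 = 1859.75. Consumer surplus = ½ × (1859.75 - 503) × 542.7 = 368154.1125.

Consumer surplus = 368154.1125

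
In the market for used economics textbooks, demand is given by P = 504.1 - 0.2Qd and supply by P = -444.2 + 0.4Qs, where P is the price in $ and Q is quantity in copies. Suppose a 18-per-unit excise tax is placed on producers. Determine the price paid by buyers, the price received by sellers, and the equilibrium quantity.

P_b = 194, P_s = 176, Q = 1550.5

Inverting to quantity form: Qd = 2520.5 - 5P and Qs = 1110.5 + 2.5P.
With a tax of 18 on producers, they supply based on the net price P_s = P_b - 18, so Qs = 1065.5 + 2.5P_b.
Set Qd = Qs: 2520.5 - 5P_b = 1065.5 + 2.5P_b, so 1455 = 7.5P_b and P_b = 194.
Then P_s = 194 - 18 = 176 and Q = 2520.5 - 5(194) = 1550.5.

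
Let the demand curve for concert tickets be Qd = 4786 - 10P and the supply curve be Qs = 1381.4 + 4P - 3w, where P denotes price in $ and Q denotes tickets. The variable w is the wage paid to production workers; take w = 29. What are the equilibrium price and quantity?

P* = 249.4, Q* = 2292

With w = 29, supply is Qs = 1294.4 + 4P.
Set Qd = Qs: 4786 - 10P = 1294.4 + 4P, so 3491.6 = 14P and P* = 249.4.
Then Q* = 4786 - 10(249.4) = 2292.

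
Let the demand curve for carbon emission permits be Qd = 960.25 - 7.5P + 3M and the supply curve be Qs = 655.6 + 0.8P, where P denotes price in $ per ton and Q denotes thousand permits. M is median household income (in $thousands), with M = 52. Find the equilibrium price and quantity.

P* = 55.5, Q* = 700

With M = 52, demand is Qd = 1116.25 - 7.5P.
Set Qd = Qs: 1116.25 - 7.5P = 655.6 + 0.8P, so 460.65 = 8.3P and P* = 55.5.
Then Q* = 1116.25 - 7.5(55.5) = 700.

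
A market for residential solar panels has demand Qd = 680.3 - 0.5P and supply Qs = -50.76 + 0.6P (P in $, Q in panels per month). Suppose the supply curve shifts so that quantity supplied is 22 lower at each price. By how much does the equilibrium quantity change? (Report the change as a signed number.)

ΔQ = -10

Equating demand and supply, 680.3 - 0.5P = -50.76 + 0.6P gives 1.1P = 731.06, so P* = 664.6.
Plugging P* into demand: Q* = 680.3 - 0.5(664.6) = 348.
After the shift, supply is Qs = -72.76 + 0.6P.
The new intersection has 753.06 = 1.1P, i.e. P = 684.6, Q = 338.
ΔQ = 338 - 348 = -10.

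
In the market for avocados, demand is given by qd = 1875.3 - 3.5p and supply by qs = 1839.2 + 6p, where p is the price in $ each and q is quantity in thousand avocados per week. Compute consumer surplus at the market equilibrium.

Set qd = qs: 1875.3 - 3.5p = 1839.2 + 6p, so 36.1 = 9.5p and p* = 3.8.
Plugging p* into demand: q* = 1875.3 - 3.5(3.8) = 1862.
Demand choke price (qd = 0): p = 1875.3/3.5 = 535.8. Consumer surplus = ½ × (535.8 - 3.8) × 1862 = 495292.

Consumer surplus = 495292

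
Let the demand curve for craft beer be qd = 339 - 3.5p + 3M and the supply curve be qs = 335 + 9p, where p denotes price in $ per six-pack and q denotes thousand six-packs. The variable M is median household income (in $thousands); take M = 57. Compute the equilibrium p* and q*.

With M = 57, demand is qd = 510 - 3.5p.
Set qd = qs: 510 - 3.5p = 335 + 9p, so 175 = 12.5p and p* = 14.
Substitute back: q* = 510 - 3.5(14) = 461.

p* = 14, q* = 461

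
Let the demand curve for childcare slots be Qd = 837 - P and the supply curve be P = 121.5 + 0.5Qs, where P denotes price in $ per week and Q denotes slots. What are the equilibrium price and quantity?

P* = 360, Q* = 477

Solving each curve for Q: Qs = -243 + 2P.
Set Qd = Qs: 837 - P = -243 + 2P, so 1080 = 3P and P* = 360.
Then Q* = 837 - 360 = 477.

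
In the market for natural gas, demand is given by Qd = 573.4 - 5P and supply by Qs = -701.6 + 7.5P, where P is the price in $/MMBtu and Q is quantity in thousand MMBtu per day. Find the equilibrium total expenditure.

Total expenditure = 6466.8

The market clears where 573.4 - 5P = -701.6 + 7.5P. Rearranging, 12.5P = 1275, hence P* = 102.
Substitute back: Q* = 573.4 - 5(102) = 63.4.
Total expenditure = P* × Q* = 102 × 63.4 = 6466.8.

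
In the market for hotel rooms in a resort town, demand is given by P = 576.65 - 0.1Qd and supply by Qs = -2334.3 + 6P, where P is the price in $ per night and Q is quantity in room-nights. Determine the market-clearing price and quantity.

Rewriting in direct form: Qd = 5766.5 - 10P.
Set Qd = Qs: 5766.5 - 10P = -2334.3 + 6P, so 8100.8 = 16P and P* = 506.3.
From the demand curve, Q* = 5766.5 - 10(506.3) = 703.5.

P* = 506.3, Q* = 703.5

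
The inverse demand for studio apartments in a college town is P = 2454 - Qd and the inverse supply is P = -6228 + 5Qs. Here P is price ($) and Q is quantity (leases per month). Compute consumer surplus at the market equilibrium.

Consumer surplus = 1046904.5

Inverting to quantity form: Qd = 2454 - P and Qs = 1245.6 + 0.2P.
At equilibrium Qd = Qs, so 2454 - P = 1245.6 + 0.2P; collecting terms, 1208.4 = 1.2P and P* = 1007.
Then Q* = 2454 - 1007 = 1447.
Demand choke price (Qd = 0): P = 2454. Consumer surplus = ½ × (2454 - 1007) × 1447 = 1046904.5.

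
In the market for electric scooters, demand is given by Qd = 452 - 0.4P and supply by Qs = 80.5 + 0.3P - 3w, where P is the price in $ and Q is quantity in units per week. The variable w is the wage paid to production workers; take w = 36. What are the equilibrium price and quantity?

With w = 36, supply is Qs = -27.5 + 0.3P.
Equating demand and supply, 452 - 0.4P = -27.5 + 0.3P gives 0.7P = 479.5, so P* = 685.
From the demand curve, Q* = 452 - 0.4(685) = 178.

P* = 685, Q* = 178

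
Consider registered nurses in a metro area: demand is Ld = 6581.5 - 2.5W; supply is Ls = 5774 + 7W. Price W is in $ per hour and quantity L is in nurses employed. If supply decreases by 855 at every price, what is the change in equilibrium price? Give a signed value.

Equating demand and supply, 6581.5 - 2.5W = 5774 + 7W gives 9.5W = 807.5, so W* = 85.
Plugging W* into demand: L* = 6581.5 - 2.5(85) = 6369.
After the shift, supply is Ls = 4919 + 7W.
The new intersection has 1662.5 = 9.5W, i.e. W = 175, L = 6144.
ΔW = 175 - 85 = 90.

ΔW = 90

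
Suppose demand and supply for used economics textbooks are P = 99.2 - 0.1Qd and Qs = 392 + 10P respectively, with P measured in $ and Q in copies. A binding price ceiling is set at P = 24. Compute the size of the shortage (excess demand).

Shortage = 120

Rewriting in direct form: Qd = 992 - 10P.
At P = 24: Qd = 752 and Qs = 632.
Shortage = Qd - Qs = 752 - 632 = 120.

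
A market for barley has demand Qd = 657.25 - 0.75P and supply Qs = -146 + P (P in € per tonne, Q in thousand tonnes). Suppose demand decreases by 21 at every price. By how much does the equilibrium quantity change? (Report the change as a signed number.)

The market clears where 657.25 - 0.75P = -146 + P. Rearranging, 1.75P = 803.25, hence P* = 459.
Substitute back: Q* = 657.25 - 0.75(459) = 313.
After the shift, demand is Qd = 636.25 - 0.75P.
New equilibrium: 782.25 = 1.75P, so P = 447 and Q = 301.
ΔQ = 301 - 313 = -12.

ΔQ = -12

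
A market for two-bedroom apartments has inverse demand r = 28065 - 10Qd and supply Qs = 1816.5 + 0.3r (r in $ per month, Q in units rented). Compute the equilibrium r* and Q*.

Rewriting in direct form: Qd = 2806.5 - 0.1r.
Equating demand and supply, 2806.5 - 0.1r = 1816.5 + 0.3r gives 0.4r = 990, so r* = 2475.
Plugging r* into demand: Q* = 2806.5 - 0.1(2475) = 2559.

r* = 2475, Q* = 2559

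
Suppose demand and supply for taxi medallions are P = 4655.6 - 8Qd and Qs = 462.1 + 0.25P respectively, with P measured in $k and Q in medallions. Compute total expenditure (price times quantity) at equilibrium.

Rewriting in direct form: Qd = 581.95 - 0.125P.
Equating demand and supply, 581.95 - 0.125P = 462.1 + 0.25P gives 0.375P = 119.85, so P* = 319.6.
Plugging P* into demand: Q* = 581.95 - 0.125(319.6) = 542.
Total expenditure = P* × Q* = 319.6 × 542 = 173223.2.

Total expenditure = 173223.2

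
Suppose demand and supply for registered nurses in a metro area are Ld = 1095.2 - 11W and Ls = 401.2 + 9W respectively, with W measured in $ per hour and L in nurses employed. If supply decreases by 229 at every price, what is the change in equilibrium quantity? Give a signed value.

ΔL = -125.95

The market clears where 1095.2 - 11W = 401.2 + 9W. Rearranging, 20W = 694, hence W* = 34.7.
Then L* = 1095.2 - 11(34.7) = 713.5.
After the shift, supply is Ls = 172.2 + 9W.
Re-solving, 20W = 923 gives W = 46.15 and L = 587.55.
ΔL = 587.55 - 713.5 = -125.95.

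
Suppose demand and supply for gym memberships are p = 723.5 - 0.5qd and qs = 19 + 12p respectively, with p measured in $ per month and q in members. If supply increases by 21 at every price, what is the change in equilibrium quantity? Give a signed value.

Δq = 3

Rewriting in direct form: qd = 1447 - 2p.
Set qd = qs: 1447 - 2p = 19 + 12p, so 1428 = 14p and p* = 102.
Plugging p* into demand: q* = 1447 - 2(102) = 1243.
After the shift, supply is qs = 40 + 12p.
The new intersection has 1407 = 14p, i.e. p = 100.5, q = 1246.
Δq = 1246 - 1243 = 3.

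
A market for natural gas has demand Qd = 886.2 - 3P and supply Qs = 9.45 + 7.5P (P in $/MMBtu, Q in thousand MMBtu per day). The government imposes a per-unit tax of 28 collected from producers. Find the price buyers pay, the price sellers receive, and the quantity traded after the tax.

P_b = 103.5, P_s = 75.5, Q = 575.7

Producers keep P_s = P_b - 28 per unit, so supply in terms of the buyer price is Qs = -200.55 + 7.5P_b.
Equate demand and the shifted supply: 886.2 - 3P_b = -200.55 + 7.5P_b, giving 10.5P_b = 1086.75, so P_b = 103.5.
So P_s = 75.5 and the quantity traded is Q = 886.2 - 3(103.5) = 575.7.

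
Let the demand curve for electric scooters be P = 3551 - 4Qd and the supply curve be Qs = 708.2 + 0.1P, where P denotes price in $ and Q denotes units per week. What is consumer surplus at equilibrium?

Consumer surplus = 1153680.5

Inverting to quantity form: Qd = 887.75 - 0.25P.
The market clears where 887.75 - 0.25P = 708.2 + 0.1P. Rearranging, 0.35P = 179.55, hence P* = 513.
Then Q* = 887.75 - 0.25(513) = 759.5.
Demand choke price (Qd = 0): P = 887.75/0.25 = 3551. Consumer surplus = ½ × (3551 - 513) × 759.5 = 1153680.5.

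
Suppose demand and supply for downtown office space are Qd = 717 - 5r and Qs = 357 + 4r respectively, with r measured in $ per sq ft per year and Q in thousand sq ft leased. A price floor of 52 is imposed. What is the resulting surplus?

With r fixed at 52, quantity demanded is 457 and quantity supplied is 565.
Surplus = Qs - Qd = 565 - 457 = 108.

Surplus = 108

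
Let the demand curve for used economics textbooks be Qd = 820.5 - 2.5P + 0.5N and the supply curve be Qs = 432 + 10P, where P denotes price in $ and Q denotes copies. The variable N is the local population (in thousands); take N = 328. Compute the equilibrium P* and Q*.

With N = 328, demand is Qd = 984.5 - 2.5P.
Equating demand and supply, 984.5 - 2.5P = 432 + 10P gives 12.5P = 552.5, so P* = 44.2.
From the demand curve, Q* = 984.5 - 2.5(44.2) = 874.

P* = 44.2, Q* = 874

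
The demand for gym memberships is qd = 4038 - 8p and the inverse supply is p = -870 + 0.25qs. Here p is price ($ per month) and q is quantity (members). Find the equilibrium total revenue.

Solving each curve for q: qs = 3480 + 4p.
Equating demand and supply, 4038 - 8p = 3480 + 4p gives 12p = 558, so p* = 46.5.
Plugging p* into demand: q* = 4038 - 8(46.5) = 3666.
Total revenue = p* × q* = 46.5 × 3666 = 170469.

Total revenue = 170469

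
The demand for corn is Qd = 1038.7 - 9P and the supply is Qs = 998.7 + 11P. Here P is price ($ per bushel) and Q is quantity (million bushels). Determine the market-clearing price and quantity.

P* = 2, Q* = 1020.7

The market clears where 1038.7 - 9P = 998.7 + 11P. Rearranging, 20P = 40, hence P* = 2.
From the demand curve, Q* = 1038.7 - 9(2) = 1020.7.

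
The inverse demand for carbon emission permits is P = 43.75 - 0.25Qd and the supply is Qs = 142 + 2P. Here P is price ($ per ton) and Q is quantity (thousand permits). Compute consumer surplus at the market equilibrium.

Consumer surplus = 2926.125

In direct form, Qd = 175 - 4P.
At equilibrium Qd = Qs, so 175 - 4P = 142 + 2P; collecting terms, 33 = 6P and P* = 5.5.
Then Q* = 175 - 4(5.5) = 153.
Demand choke price (Qd = 0): P = 175/4 = 43.75. Consumer surplus = ½ × (43.75 - 5.5) × 153 = 2926.125.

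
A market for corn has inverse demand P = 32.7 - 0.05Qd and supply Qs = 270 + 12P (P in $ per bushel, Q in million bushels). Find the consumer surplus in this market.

Consumer surplus = 4284.9

Rewriting in direct form: Qd = 654 - 20P.
At equilibrium Qd = Qs, so 654 - 20P = 270 + 12P; collecting terms, 384 = 32P and P* = 12.
Substitute back: Q* = 654 - 20(12) = 414.
Demand choke price (Qd = 0): P = 654/20 = 32.7. Consumer surplus = ½ × (32.7 - 12) × 414 = 4284.9.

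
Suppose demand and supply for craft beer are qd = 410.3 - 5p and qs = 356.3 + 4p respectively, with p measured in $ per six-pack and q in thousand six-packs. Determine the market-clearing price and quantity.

Equating demand and supply, 410.3 - 5p = 356.3 + 4p gives 9p = 54, so p* = 6.
From the demand curve, q* = 410.3 - 5(6) = 380.3.

p* = 6, q* = 380.3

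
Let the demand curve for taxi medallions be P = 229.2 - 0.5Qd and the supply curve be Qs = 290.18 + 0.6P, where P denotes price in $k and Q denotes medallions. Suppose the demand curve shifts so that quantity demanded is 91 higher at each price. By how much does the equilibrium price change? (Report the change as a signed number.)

Solving each curve for Q: Qd = 458.4 - 2P.
Equating demand and supply, 458.4 - 2P = 290.18 + 0.6P gives 2.6P = 168.22, so P* = 64.7.
Plugging P* into demand: Q* = 458.4 - 2(64.7) = 329.
After the shift, demand is Qd = 549.4 - 2P.
New equilibrium: 259.22 = 2.6P, so P = 99.7 and Q = 350.
ΔP = 99.7 - 64.7 = 35.

ΔP = 35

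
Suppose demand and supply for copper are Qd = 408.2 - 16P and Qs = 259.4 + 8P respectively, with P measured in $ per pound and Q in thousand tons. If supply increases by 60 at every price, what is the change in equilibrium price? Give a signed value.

Equating demand and supply, 408.2 - 16P = 259.4 + 8P gives 24P = 148.8, so P* = 6.2.
Plugging P* into demand: Q* = 408.2 - 16(6.2) = 309.
After the shift, supply is Qs = 319.4 + 8P.
Re-solving, 24P = 88.8 gives P = 3.7 and Q = 349.
ΔP = 3.7 - 6.2 = -2.5.

ΔP = -2.5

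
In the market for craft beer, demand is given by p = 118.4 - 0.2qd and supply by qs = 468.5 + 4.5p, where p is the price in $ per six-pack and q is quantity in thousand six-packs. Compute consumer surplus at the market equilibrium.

Rewriting in direct form: qd = 592 - 5p.
Equating demand and supply, 592 - 5p = 468.5 + 4.5p gives 9.5p = 123.5, so p* = 13.
Plugging p* into demand: q* = 592 - 5(13) = 527.
Demand choke price (qd = 0): p = 592/5 = 118.4. Consumer surplus = ½ × (118.4 - 13) × 527 = 27772.9.

Consumer surplus = 27772.9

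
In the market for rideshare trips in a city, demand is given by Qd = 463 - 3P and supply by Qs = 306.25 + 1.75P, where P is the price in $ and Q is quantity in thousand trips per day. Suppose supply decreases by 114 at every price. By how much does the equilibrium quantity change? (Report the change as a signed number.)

Equating demand and supply, 463 - 3P = 306.25 + 1.75P gives 4.75P = 156.75, so P* = 33.
Then Q* = 463 - 3(33) = 364.
After the shift, supply is Qs = 192.25 + 1.75P.
New equilibrium: 270.75 = 4.75P, so P = 57 and Q = 292.
ΔQ = 292 - 364 = -72.

ΔQ = -72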